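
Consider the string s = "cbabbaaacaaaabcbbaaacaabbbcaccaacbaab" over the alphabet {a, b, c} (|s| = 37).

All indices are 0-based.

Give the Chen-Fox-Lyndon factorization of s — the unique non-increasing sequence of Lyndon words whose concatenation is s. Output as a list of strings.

emit factor 1: 'c' (i=0, period=1)
emit factor 2: 'b' (i=1, period=1)
emit factor 3: 'abb' (i=2, period=3)
emit factor 4: 'aaac' (i=5, period=4)
emit factor 5: 'aaaabcbbaaacaabbbcaccaacbaab' (i=9, period=28)

["c", "b", "abb", "aaac", "aaaabcbbaaacaabbbcaccaacbaab"]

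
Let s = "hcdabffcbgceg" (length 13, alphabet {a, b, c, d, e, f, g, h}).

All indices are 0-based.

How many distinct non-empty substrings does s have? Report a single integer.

rank | idx | suffix
   0 |   3 | abffcbgceg
   1 |   4 | bffcbgceg
   2 |   8 | bgceg
   3 |   7 | cbgceg
   4 |   1 | cdabffcbgceg
   5 |  10 | ceg
   6 |   2 | dabffcbgceg
   7 |  11 | eg
   8 |   6 | fcbgceg
   9 |   5 | ffcbgceg
  10 |  12 | g
  11 |   9 | gceg
  12 |   0 | hcdabffcbgceg

SA = [3, 4, 8, 7, 1, 10, 2, 11, 6, 5, 12, 9, 0]
rank  pair      lcp
   1  s[3:],s[4:]  0  ''
   2  s[4:],s[8:]  1  'b'
   3  s[8:],s[7:]  0  ''
   4  s[7:],s[1:]  1  'c'
   5  s[1:],s[10:]  1  'c'
   6  s[10:],s[2:]  0  ''
   7  s[2:],s[11:]  0  ''
   8  s[11:],s[6:]  0  ''
   9  s[6:],s[5:]  1  'f'
  10  s[5:],s[12:]  0  ''
  11  s[12:],s[9:]  1  'g'
  12  s[9:],s[0:]  0  ''

n(n+1)/2 = 13·14/2 = 91
Σ LCP = 0 + 0 + 1 + 0 + 1 + 1 + 0 + 0 + 0 + 1 + 0 + 1 + 0 = 5
distinct = 91 − 5 = 86

86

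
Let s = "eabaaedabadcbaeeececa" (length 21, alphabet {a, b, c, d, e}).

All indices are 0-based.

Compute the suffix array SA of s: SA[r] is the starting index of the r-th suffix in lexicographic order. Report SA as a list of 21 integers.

[20, 3, 1, 7, 9, 4, 13, 2, 8, 12, 19, 11, 17, 6, 10, 0, 18, 16, 5, 15, 14]

rank→(start, suffix):
  0 → (20, 'a')
  1 → (3, 'aaedabadcbaeeececa')
  2 → (1, 'abaaedabadcbaeeececa')
  3 → (7, 'abadcbaeeececa')
  4 → (9, 'adcbaeeececa')
  5 → (4, 'aedabadcbaeeececa')
  6 → (13, 'aeeececa')
  7 → (2, 'baaedabadcbaeeececa')
  8 → (8, 'badcbaeeececa')
  9 → (12, 'baeeececa')
  10 → (19, 'ca')
  11 → (11, 'cbaeeececa')
  12 → (17, 'ceca')
  13 → (6, 'dabadcbaeeececa')
  14 → (10, 'dcbaeeececa')
  15 → (0, 'eabaaedabadcbaeeececa')
  16 → (18, 'eca')
  17 → (16, 'ececa')
  18 → (5, 'edabadcbaeeececa')
  19 → (15, 'eececa')
  20 → (14, 'eeececa')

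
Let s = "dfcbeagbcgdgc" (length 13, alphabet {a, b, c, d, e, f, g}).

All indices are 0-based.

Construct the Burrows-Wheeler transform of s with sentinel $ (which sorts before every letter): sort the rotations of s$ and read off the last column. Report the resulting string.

rank  rotation        last
    0  $dfcbeagbcgdgc  c
    1  agbcgdgc$dfcbe  e
    2  bcgdgc$dfcbeag  g
    3  beagbcgdgc$dfc  c
    4  c$dfcbeagbcgdg  g
    5  cbeagbcgdgc$df  f
    6  cgdgc$dfcbeagb  b
    7  dfcbeagbcgdgc$  $
    8  dgc$dfcbeagbcg  g
    9  eagbcgdgc$dfcb  b
   10  fcbeagbcgdgc$d  d
   11  gbcgdgc$dfcbea  a
   12  gc$dfcbeagbcgd  d
   13  gdgc$dfcbeagbc  c

cegcgfb$gbdadc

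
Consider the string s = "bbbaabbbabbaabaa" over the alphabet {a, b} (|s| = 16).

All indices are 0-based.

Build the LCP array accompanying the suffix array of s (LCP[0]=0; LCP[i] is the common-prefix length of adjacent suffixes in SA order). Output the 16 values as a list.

[0, 1, 2, 3, 1, 2, 3, 0, 3, 4, 2, 1, 5, 3, 2, 4]

rank | idx | suffix
   0 |  15 | a
   1 |  14 | aa
   2 |  11 | aabaa
   3 |   3 | aabbbabbaabaa
   4 |  12 | abaa
   5 |   8 | abbaabaa
   6 |   4 | abbbabbaabaa
   7 |  13 | baa
   8 |  10 | baabaa
   9 |   2 | baabbbabbaabaa
  10 |   7 | babbaabaa
  11 |   9 | bbaabaa
  12 |   1 | bbaabbbabbaabaa
  13 |   6 | bbabbaabaa
  14 |   0 | bbbaabbbabbaabaa
  15 |   5 | bbbabbaabaa

SA = [15, 14, 11, 3, 12, 8, 4, 13, 10, 2, 7, 9, 1, 6, 0, 5]
[i] adj suffixes → lcp
  [1] 15/14 → 1 ('a')
  [2] 14/11 → 2 ('aa')
  [3] 11/3 → 3 ('aab')
  [4] 3/12 → 1 ('a')
  [5] 12/8 → 2 ('ab')
  [6] 8/4 → 3 ('abb')
  [7] 4/13 → 0 ('')
  [8] 13/10 → 3 ('baa')
  [9] 10/2 → 4 ('baab')
  [10] 2/7 → 2 ('ba')
  [11] 7/9 → 1 ('b')
  [12] 9/1 → 5 ('bbaab')
  [13] 1/6 → 3 ('bba')
  [14] 6/0 → 2 ('bb')
  [15] 0/5 → 4 ('bbba')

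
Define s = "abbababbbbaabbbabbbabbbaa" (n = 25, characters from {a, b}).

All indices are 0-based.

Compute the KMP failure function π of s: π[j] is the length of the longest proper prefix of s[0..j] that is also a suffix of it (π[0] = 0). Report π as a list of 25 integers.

π[0] = 0
j=1 s[j]='b': π[1]=0 (border '')
j=2 s[j]='b': π[2]=0 (border '')
j=3 s[j]='a': π[3]=1 (border 'a')
j=4 s[j]='b': π[4]=2 (border 'ab')
j=5 s[j]='a': k: 2→0; π[5]=1 (border 'a')
j=6 s[j]='b': π[6]=2 (border 'ab')
j=7 s[j]='b': π[7]=3 (border 'abb')
j=8 s[j]='b': k: 3→0; π[8]=0 (border '')
j=9 s[j]='b': π[9]=0 (border '')
j=10 s[j]='a': π[10]=1 (border 'a')
j=11 s[j]='a': k: 1→0; π[11]=1 (border 'a')
j=12 s[j]='b': π[12]=2 (border 'ab')
j=13 s[j]='b': π[13]=3 (border 'abb')
j=14 s[j]='b': k: 3→0; π[14]=0 (border '')
j=15 s[j]='a': π[15]=1 (border 'a')
j=16 s[j]='b': π[16]=2 (border 'ab')
j=17 s[j]='b': π[17]=3 (border 'abb')
j=18 s[j]='b': k: 3→0; π[18]=0 (border '')
j=19 s[j]='a': π[19]=1 (border 'a')
j=20 s[j]='b': π[20]=2 (border 'ab')
j=21 s[j]='b': π[21]=3 (border 'abb')
j=22 s[j]='b': k: 3→0; π[22]=0 (border '')
j=23 s[j]='a': π[23]=1 (border 'a')
j=24 s[j]='a': k: 1→0; π[24]=1 (border 'a')

[0, 0, 0, 1, 2, 1, 2, 3, 0, 0, 1, 1, 2, 3, 0, 1, 2, 3, 0, 1, 2, 3, 0, 1, 1]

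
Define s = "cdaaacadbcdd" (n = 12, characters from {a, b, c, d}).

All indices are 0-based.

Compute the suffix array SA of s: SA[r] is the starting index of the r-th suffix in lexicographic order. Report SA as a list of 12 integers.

rank | idx | suffix
   0 |   2 | aaacadbcdd
   1 |   3 | aacadbcdd
   2 |   4 | acadbcdd
   3 |   6 | adbcdd
   4 |   8 | bcdd
   5 |   5 | cadbcdd
   6 |   0 | cdaaacadbcdd
   7 |   9 | cdd
   8 |  11 | d
   9 |   1 | daaacadbcdd
  10 |   7 | dbcdd
  11 |  10 | dd

[2, 3, 4, 6, 8, 5, 0, 9, 11, 1, 7, 10]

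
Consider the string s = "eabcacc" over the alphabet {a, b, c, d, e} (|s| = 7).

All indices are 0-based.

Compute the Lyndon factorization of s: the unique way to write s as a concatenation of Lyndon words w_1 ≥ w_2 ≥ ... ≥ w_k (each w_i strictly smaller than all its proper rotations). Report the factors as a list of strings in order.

["e", "abcacc"]

emit factor 1: 'e' (i=0, period=1)
emit factor 2: 'abcacc' (i=1, period=6)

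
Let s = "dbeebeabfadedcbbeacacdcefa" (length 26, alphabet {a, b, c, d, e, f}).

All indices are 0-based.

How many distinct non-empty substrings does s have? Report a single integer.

rank | idx | suffix
   0 |  25 | a
   1 |   6 | abfadedcbbeacacdcefa
   2 |  17 | acacdcefa
   3 |  19 | acdcefa
   4 |   9 | adedcbbeacacdcefa
   5 |  14 | bbeacacdcefa
   6 |   4 | beabfadedcbbeacacdcefa
   7 |  15 | beacacdcefa
   8 |   1 | beebeabfadedcbbeacacdcefa
   9 |   7 | bfadedcbbeacacdcefa
  10 |  18 | cacdcefa
  11 |  13 | cbbeacacdcefa
  12 |  20 | cdcefa
  13 |  22 | cefa
  14 |   0 | dbeebeabfadedcbbeacacdcefa
  15 |  12 | dcbbeacacdcefa
  16 |  21 | dcefa
  17 |  10 | dedcbbeacacdcefa
  18 |   5 | eabfadedcbbeacacdcefa
  19 |  16 | eacacdcefa
  20 |   3 | ebeabfadedcbbeacacdcefa
  21 |  11 | edcbbeacacdcefa
  22 |   2 | eebeabfadedcbbeacacdcefa
  23 |  23 | efa
  24 |  24 | fa
  25 |   8 | fadedcbbeacacdcefa

SA = [25, 6, 17, 19, 9, 14, 4, 15, 1, 7, 18, 13, 20, 22, 0, 12, 21, 10, 5, 16, 3, 11, 2, 23, 24, 8]
i: (SA[i-1],SA[i]) lcp shared
  1: (25,6) 1 'a'
  2: (6,17) 1 'a'
  3: (17,19) 2 'ac'
  4: (19,9) 1 'a'
  5: (9,14) 0 ''
  6: (14,4) 1 'b'
  7: (4,15) 3 'bea'
  8: (15,1) 2 'be'
  9: (1,7) 1 'b'
  10: (7,18) 0 ''
  11: (18,13) 1 'c'
  12: (13,20) 1 'c'
  13: (20,22) 1 'c'
  14: (22,0) 0 ''
  15: (0,12) 1 'd'
  16: (12,21) 2 'dc'
  17: (21,10) 1 'd'
  18: (10,5) 0 ''
  19: (5,16) 2 'ea'
  20: (16,3) 1 'e'
  21: (3,11) 1 'e'
  22: (11,2) 1 'e'
  23: (2,23) 1 'e'
  24: (23,24) 0 ''
  25: (24,8) 2 'fa'

n(n+1)/2 = 26·27/2 = 351
Σ LCP = 0 + 1 + 1 + 2 + 1 + 0 + 1 + 3 + 2 + 1 + 0 + 1 + 1 + 1 + 0 + 1 + 2 + 1 + 0 + 2 + 1 + 1 + 1 + 1 + 0 + 2 = 27
distinct = 351 − 27 = 324

324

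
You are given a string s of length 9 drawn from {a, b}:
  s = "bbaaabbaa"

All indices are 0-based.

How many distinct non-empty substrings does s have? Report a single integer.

31

rank→(start, suffix):
  0 → (8, 'a')
  1 → (7, 'aa')
  2 → (2, 'aaabbaa')
  3 → (3, 'aabbaa')
  4 → (4, 'abbaa')
  5 → (6, 'baa')
  6 → (1, 'baaabbaa')
  7 → (5, 'bbaa')
  8 → (0, 'bbaaabbaa')

SA = [8, 7, 2, 3, 4, 6, 1, 5, 0]
rank  pair      lcp
   1  s[8:],s[7:]  1  'a'
   2  s[7:],s[2:]  2  'aa'
   3  s[2:],s[3:]  2  'aa'
   4  s[3:],s[4:]  1  'a'
   5  s[4:],s[6:]  0  ''
   6  s[6:],s[1:]  3  'baa'
   7  s[1:],s[5:]  1  'b'
   8  s[5:],s[0:]  4  'bbaa'

n(n+1)/2 = 9·10/2 = 45
Σ LCP = 0 + 1 + 2 + 2 + 1 + 0 + 3 + 1 + 4 = 14
distinct = 45 − 14 = 31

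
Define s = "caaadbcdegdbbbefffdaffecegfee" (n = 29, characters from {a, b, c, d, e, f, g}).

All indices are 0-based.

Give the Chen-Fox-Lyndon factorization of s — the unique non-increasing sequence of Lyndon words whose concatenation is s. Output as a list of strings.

emit factor 1: 'c' (i=0, period=1)
emit factor 2: 'aaadbcdegdbbbefffdaffecegfee' (i=1, period=28)

["c", "aaadbcdegdbbbefffdaffecegfee"]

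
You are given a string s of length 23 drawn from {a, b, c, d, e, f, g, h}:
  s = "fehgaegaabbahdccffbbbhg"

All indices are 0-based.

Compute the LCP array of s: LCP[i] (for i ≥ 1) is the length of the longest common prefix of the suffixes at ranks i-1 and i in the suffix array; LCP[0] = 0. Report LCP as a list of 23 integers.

[0, 1, 1, 1, 0, 1, 2, 2, 1, 0, 1, 0, 0, 1, 0, 1, 1, 0, 1, 2, 0, 1, 2]

sorted suffixes:
  #0 SA[0]=7  'aabbahdccffbbbhg'
  #1 SA[1]=8  'abbahdccffbbbhg'
  #2 SA[2]=4  'aegaabbahdccffbbbhg'
  #3 SA[3]=11  'ahdccffbbbhg'
  #4 SA[4]=10  'bahdccffbbbhg'
  #5 SA[5]=9  'bbahdccffbbbhg'
  #6 SA[6]=18  'bbbhg'
  #7 SA[7]=19  'bbhg'
  #8 SA[8]=20  'bhg'
  #9 SA[9]=14  'ccffbbbhg'
  #10 SA[10]=15  'cffbbbhg'
  #11 SA[11]=13  'dccffbbbhg'
  #12 SA[12]=5  'egaabbahdccffbbbhg'
  #13 SA[13]=1  'ehgaegaabbahdccffbbbhg'
  #14 SA[14]=17  'fbbbhg'
  #15 SA[15]=0  'fehgaegaabbahdccffbbbhg'
  #16 SA[16]=16  'ffbbbhg'
  #17 SA[17]=22  'g'
  #18 SA[18]=6  'gaabbahdccffbbbhg'
  #19 SA[19]=3  'gaegaabbahdccffbbbhg'
  #20 SA[20]=12  'hdccffbbbhg'
  #21 SA[21]=21  'hg'
  #22 SA[22]=2  'hgaegaabbahdccffbbbhg'

SA = [7, 8, 4, 11, 10, 9, 18, 19, 20, 14, 15, 13, 5, 1, 17, 0, 16, 22, 6, 3, 12, 21, 2]
i: (SA[i-1],SA[i]) lcp shared
  1: (7,8) 1 'a'
  2: (8,4) 1 'a'
  3: (4,11) 1 'a'
  4: (11,10) 0 ''
  5: (10,9) 1 'b'
  6: (9,18) 2 'bb'
  7: (18,19) 2 'bb'
  8: (19,20) 1 'b'
  9: (20,14) 0 ''
  10: (14,15) 1 'c'
  11: (15,13) 0 ''
  12: (13,5) 0 ''
  13: (5,1) 1 'e'
  14: (1,17) 0 ''
  15: (17,0) 1 'f'
  16: (0,16) 1 'f'
  17: (16,22) 0 ''
  18: (22,6) 1 'g'
  19: (6,3) 2 'ga'
  20: (3,12) 0 ''
  21: (12,21) 1 'h'
  22: (21,2) 2 'hg'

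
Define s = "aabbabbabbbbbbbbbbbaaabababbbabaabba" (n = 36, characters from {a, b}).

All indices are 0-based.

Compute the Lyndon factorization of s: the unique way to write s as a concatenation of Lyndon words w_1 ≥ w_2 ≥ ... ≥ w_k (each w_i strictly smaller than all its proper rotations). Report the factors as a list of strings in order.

["aabbabbabbbbbbbbbbb", "aaabababbbabaabb", "a"]

emit factor 1: 'aabbabbabbbbbbbbbbb' (i=0, period=19)
emit factor 2: 'aaabababbbabaabb' (i=19, period=16)
emit factor 3: 'a' (i=35, period=1)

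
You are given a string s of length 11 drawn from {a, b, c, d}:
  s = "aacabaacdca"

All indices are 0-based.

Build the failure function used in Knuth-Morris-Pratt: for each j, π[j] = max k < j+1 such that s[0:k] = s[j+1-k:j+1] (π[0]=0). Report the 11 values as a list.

π[0] = 0
j=1 s[j]='a': π[1]=1 (border 'a')
j=2 s[j]='c': k: 1→0; π[2]=0 (border '')
j=3 s[j]='a': π[3]=1 (border 'a')
j=4 s[j]='b': k: 1→0; π[4]=0 (border '')
j=5 s[j]='a': π[5]=1 (border 'a')
j=6 s[j]='a': π[6]=2 (border 'aa')
j=7 s[j]='c': π[7]=3 (border 'aac')
j=8 s[j]='d': k: 3→0; π[8]=0 (border '')
j=9 s[j]='c': π[9]=0 (border '')
j=10 s[j]='a': π[10]=1 (border 'a')

[0, 1, 0, 1, 0, 1, 2, 3, 0, 0, 1]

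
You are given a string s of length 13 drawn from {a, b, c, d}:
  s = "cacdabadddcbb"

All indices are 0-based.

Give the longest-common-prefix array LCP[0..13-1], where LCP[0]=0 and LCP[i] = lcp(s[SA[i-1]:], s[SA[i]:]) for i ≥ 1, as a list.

rank | idx | suffix
   0 |   4 | abadddcbb
   1 |   1 | acdabadddcbb
   2 |   6 | adddcbb
   3 |  12 | b
   4 |   5 | badddcbb
   5 |  11 | bb
   6 |   0 | cacdabadddcbb
   7 |  10 | cbb
   8 |   2 | cdabadddcbb
   9 |   3 | dabadddcbb
  10 |   9 | dcbb
  11 |   8 | ddcbb
  12 |   7 | dddcbb

SA = [4, 1, 6, 12, 5, 11, 0, 10, 2, 3, 9, 8, 7]
i: (SA[i-1],SA[i]) lcp shared
  1: (4,1) 1 'a'
  2: (1,6) 1 'a'
  3: (6,12) 0 ''
  4: (12,5) 1 'b'
  5: (5,11) 1 'b'
  6: (11,0) 0 ''
  7: (0,10) 1 'c'
  8: (10,2) 1 'c'
  9: (2,3) 0 ''
  10: (3,9) 1 'd'
  11: (9,8) 1 'd'
  12: (8,7) 2 'dd'

[0, 1, 1, 0, 1, 1, 0, 1, 1, 0, 1, 1, 2]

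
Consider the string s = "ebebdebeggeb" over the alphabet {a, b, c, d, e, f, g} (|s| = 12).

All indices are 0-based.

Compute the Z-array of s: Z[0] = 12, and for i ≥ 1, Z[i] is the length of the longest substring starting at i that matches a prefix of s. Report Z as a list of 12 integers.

[12, 0, 2, 0, 0, 3, 0, 1, 0, 0, 2, 0]

Z[0]=12
i=1: i≥r, start 0; Z[1]=0
i=2: i≥r, start 0; Z[2]=2 extend→box=[2,4)
i=3: min(r-i=1, Z[1]=0)=0; Z[3]=0
i=4: i≥r, start 0; Z[4]=0
i=5: i≥r, start 0; Z[5]=3 extend→box=[5,8)
i=6: min(r-i=2, Z[1]=0)=0; Z[6]=0
i=7: min(r-i=1, Z[2]=2)=1; Z[7]=1
i=8: i≥r, start 0; Z[8]=0
i=9: i≥r, start 0; Z[9]=0
i=10: i≥r, start 0; Z[10]=2 extend→box=[10,12)
i=11: min(r-i=1, Z[1]=0)=0; Z[11]=0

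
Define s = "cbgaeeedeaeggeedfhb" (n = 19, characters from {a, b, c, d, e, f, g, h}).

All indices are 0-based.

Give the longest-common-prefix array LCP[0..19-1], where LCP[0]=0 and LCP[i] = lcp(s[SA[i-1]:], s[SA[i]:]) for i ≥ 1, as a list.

rank | idx | suffix
   0 |   3 | aeeedeaeggeedfhb
   1 |   9 | aeggeedfhb
   2 |  18 | b
   3 |   1 | bgaeeedeaeggeedfhb
   4 |   0 | cbgaeeedeaeggeedfhb
   5 |   7 | deaeggeedfhb
   6 |  15 | dfhb
   7 |   8 | eaeggeedfhb
   8 |   6 | edeaeggeedfhb
   9 |  14 | edfhb
  10 |   5 | eedeaeggeedfhb
  11 |  13 | eedfhb
  12 |   4 | eeedeaeggeedfhb
  13 |  10 | eggeedfhb
  14 |  16 | fhb
  15 |   2 | gaeeedeaeggeedfhb
  16 |  12 | geedfhb
  17 |  11 | ggeedfhb
  18 |  17 | hb

SA = [3, 9, 18, 1, 0, 7, 15, 8, 6, 14, 5, 13, 4, 10, 16, 2, 12, 11, 17]
[i] adj suffixes → lcp
  [1] 3/9 → 2 ('ae')
  [2] 9/18 → 0 ('')
  [3] 18/1 → 1 ('b')
  [4] 1/0 → 0 ('')
  [5] 0/7 → 0 ('')
  [6] 7/15 → 1 ('d')
  [7] 15/8 → 0 ('')
  [8] 8/6 → 1 ('e')
  [9] 6/14 → 2 ('ed')
  [10] 14/5 → 1 ('e')
  [11] 5/13 → 3 ('eed')
  [12] 13/4 → 2 ('ee')
  [13] 4/10 → 1 ('e')
  [14] 10/16 → 0 ('')
  [15] 16/2 → 0 ('')
  [16] 2/12 → 1 ('g')
  [17] 12/11 → 1 ('g')
  [18] 11/17 → 0 ('')

[0, 2, 0, 1, 0, 0, 1, 0, 1, 2, 1, 3, 2, 1, 0, 0, 1, 1, 0]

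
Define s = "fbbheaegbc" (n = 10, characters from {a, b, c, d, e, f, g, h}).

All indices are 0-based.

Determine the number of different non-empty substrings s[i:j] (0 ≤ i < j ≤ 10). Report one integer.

sorted suffixes:
  #0 SA[0]=5  'aegbc'
  #1 SA[1]=1  'bbheaegbc'
  #2 SA[2]=8  'bc'
  #3 SA[3]=2  'bheaegbc'
  #4 SA[4]=9  'c'
  #5 SA[5]=4  'eaegbc'
  #6 SA[6]=6  'egbc'
  #7 SA[7]=0  'fbbheaegbc'
  #8 SA[8]=7  'gbc'
  #9 SA[9]=3  'heaegbc'

SA = [5, 1, 8, 2, 9, 4, 6, 0, 7, 3]
rank  pair      lcp
   1  s[5:],s[1:]  0  ''
   2  s[1:],s[8:]  1  'b'
   3  s[8:],s[2:]  1  'b'
   4  s[2:],s[9:]  0  ''
   5  s[9:],s[4:]  0  ''
   6  s[4:],s[6:]  1  'e'
   7  s[6:],s[0:]  0  ''
   8  s[0:],s[7:]  0  ''
   9  s[7:],s[3:]  0  ''

n(n+1)/2 = 10·11/2 = 55
Σ LCP = 0 + 0 + 1 + 1 + 0 + 0 + 1 + 0 + 0 + 0 = 3
distinct = 55 − 3 = 52

52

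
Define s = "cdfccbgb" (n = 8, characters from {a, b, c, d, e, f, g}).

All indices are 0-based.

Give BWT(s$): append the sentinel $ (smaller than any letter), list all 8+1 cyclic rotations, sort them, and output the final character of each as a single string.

bgccf$cdb

rank  rotation   last
    0  $cdfccbgb  b
    1  b$cdfccbg  g
    2  bgb$cdfcc  c
    3  cbgb$cdfc  c
    4  ccbgb$cdf  f
    5  cdfccbgb$  $
    6  dfccbgb$c  c
    7  fccbgb$cd  d
    8  gb$cdfccb  b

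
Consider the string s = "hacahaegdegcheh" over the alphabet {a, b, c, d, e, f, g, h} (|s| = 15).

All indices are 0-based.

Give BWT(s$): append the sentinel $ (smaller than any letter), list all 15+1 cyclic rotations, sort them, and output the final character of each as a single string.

hhhcaggdaheee$ac

rank  rotation          last
    0  $hacahaegdegcheh  h
    1  acahaegdegcheh$h  h
    2  aegdegcheh$hacah  h
    3  ahaegdegcheh$hac  c
    4  cahaegdegcheh$ha  a
    5  cheh$hacahaegdeg  g
    6  degcheh$hacahaeg  g
    7  egcheh$hacahaegd  d
    8  egdegcheh$hacaha  a
    9  eh$hacahaegdegch  h
   10  gcheh$hacahaegde  e
   11  gdegcheh$hacahae  e
   12  h$hacahaegdegche  e
   13  hacahaegdegcheh$  $
   14  haegdegcheh$haca  a
   15  heh$hacahaegdegc  c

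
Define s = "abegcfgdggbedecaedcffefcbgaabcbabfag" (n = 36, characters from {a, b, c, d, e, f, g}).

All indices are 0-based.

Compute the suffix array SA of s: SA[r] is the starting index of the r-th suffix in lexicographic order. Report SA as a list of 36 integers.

[26, 27, 0, 31, 15, 34, 30, 28, 10, 1, 32, 24, 14, 29, 23, 18, 4, 17, 12, 7, 13, 16, 11, 21, 2, 33, 22, 20, 19, 5, 35, 25, 9, 3, 6, 8]

rank→(start, suffix):
  0 → (26, 'aabcbabfag')
  1 → (27, 'abcbabfag')
  2 → (0, 'abegcfgdggbedecaedcffefcbgaabcbabfag')
  3 → (31, 'abfag')
  4 → (15, 'aedcffefcbgaabcbabfag')
  5 → (34, 'ag')
  6 → (30, 'babfag')
  7 → (28, 'bcbabfag')
  8 → (10, 'bedecaedcffefcbgaabcbabfag')
  9 → (1, 'begcfgdggbedecaedcffefcbgaabcbabfag')
  10 → (32, 'bfag')
  11 → (24, 'bgaabcbabfag')
  12 → (14, 'caedcffefcbgaabcbabfag')
  13 → (29, 'cbabfag')
  14 → (23, 'cbgaabcbabfag')
  15 → (18, 'cffefcbgaabcbabfag')
  16 → (4, 'cfgdggbedecaedcffefcbgaabcbabfag')
  17 → (17, 'dcffefcbgaabcbabfag')
  18 → (12, 'decaedcffefcbgaabcbabfag')
  19 → (7, 'dggbedecaedcffefcbgaabcbabfag')
  20 → (13, 'ecaedcffefcbgaabcbabfag')
  21 → (16, 'edcffefcbgaabcbabfag')
  22 → (11, 'edecaedcffefcbgaabcbabfag')
  23 → (21, 'efcbgaabcbabfag')
  24 → (2, 'egcfgdggbedecaedcffefcbgaabcbabfag')
  25 → (33, 'fag')
  26 → (22, 'fcbgaabcbabfag')
  27 → (20, 'fefcbgaabcbabfag')
  28 → (19, 'ffefcbgaabcbabfag')
  29 → (5, 'fgdggbedecaedcffefcbgaabcbabfag')
  30 → (35, 'g')
  31 → (25, 'gaabcbabfag')
  32 → (9, 'gbedecaedcffefcbgaabcbabfag')
  33 → (3, 'gcfgdggbedecaedcffefcbgaabcbabfag')
  34 → (6, 'gdggbedecaedcffefcbgaabcbabfag')
  35 → (8, 'ggbedecaedcffefcbgaabcbabfag')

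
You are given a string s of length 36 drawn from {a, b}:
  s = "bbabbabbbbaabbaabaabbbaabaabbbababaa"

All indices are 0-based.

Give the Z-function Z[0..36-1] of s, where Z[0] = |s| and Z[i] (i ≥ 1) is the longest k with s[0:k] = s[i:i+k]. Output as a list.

[36, 1, 0, 5, 1, 0, 2, 2, 3, 1, 0, 0, 3, 1, 0, 0, 1, 0, 0, 2, 3, 1, 0, 0, 1, 0, 0, 2, 4, 1, 0, 1, 0, 1, 0, 0]

Z[0]=36
i=1: i≥r, start 0; Z[1]=1 grow→box=[1,2)
i=2: i≥r, start 0; Z[2]=0
i=3: i≥r, start 0; Z[3]=5 grow→box=[3,8)
i=4: min(r-i=4, Z[1]=1)=1; Z[4]=1
i=5: min(r-i=3, Z[2]=0)=0; Z[5]=0
i=6: min(r-i=2, Z[3]=5)=2; Z[6]=2
i=7: min(r-i=1, Z[4]=1)=1; Z[7]=2 grow→box=[7,9)
i=8: min(r-i=1, Z[1]=1)=1; Z[8]=3 grow→box=[8,11)
i=9: min(r-i=2, Z[1]=1)=1; Z[9]=1
i=10: min(r-i=1, Z[2]=0)=0; Z[10]=0
i=11: i≥r, start 0; Z[11]=0
i=12: i≥r, start 0; Z[12]=3 grow→box=[12,15)
i=13: min(r-i=2, Z[1]=1)=1; Z[13]=1
i=14: min(r-i=1, Z[2]=0)=0; Z[14]=0
i=15: i≥r, start 0; Z[15]=0
i=16: i≥r, start 0; Z[16]=1 grow→box=[16,17)
i=17: i≥r, start 0; Z[17]=0
i=18: i≥r, start 0; Z[18]=0
i=19: i≥r, start 0; Z[19]=2 grow→box=[19,21)
i=20: min(r-i=1, Z[1]=1)=1; Z[20]=3 grow→box=[20,23)
i=21: min(r-i=2, Z[1]=1)=1; Z[21]=1
i=22: min(r-i=1, Z[2]=0)=0; Z[22]=0
i=23: i≥r, start 0; Z[23]=0
i=24: i≥r, start 0; Z[24]=1 grow→box=[24,25)
i=25: i≥r, start 0; Z[25]=0
i=26: i≥r, start 0; Z[26]=0
i=27: i≥r, start 0; Z[27]=2 grow→box=[27,29)
i=28: min(r-i=1, Z[1]=1)=1; Z[28]=4 grow→box=[28,32)
i=29: min(r-i=3, Z[1]=1)=1; Z[29]=1
i=30: min(r-i=2, Z[2]=0)=0; Z[30]=0
i=31: min(r-i=1, Z[3]=5)=1; Z[31]=1
i=32: i≥r, start 0; Z[32]=0
i=33: i≥r, start 0; Z[33]=1 grow→box=[33,34)
i=34: i≥r, start 0; Z[34]=0
i=35: i≥r, start 0; Z[35]=0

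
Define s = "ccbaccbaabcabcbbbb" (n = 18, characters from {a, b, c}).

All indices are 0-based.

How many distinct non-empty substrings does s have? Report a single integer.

143

sorted suffixes:
  #0 SA[0]=7  'aabcabcbbbb'
  #1 SA[1]=8  'abcabcbbbb'
  #2 SA[2]=11  'abcbbbb'
  #3 SA[3]=3  'accbaabcabcbbbb'
  #4 SA[4]=17  'b'
  #5 SA[5]=6  'baabcabcbbbb'
  #6 SA[6]=2  'baccbaabcabcbbbb'
  #7 SA[7]=16  'bb'
  #8 SA[8]=15  'bbb'
  #9 SA[9]=14  'bbbb'
  #10 SA[10]=9  'bcabcbbbb'
  #11 SA[11]=12  'bcbbbb'
  #12 SA[12]=10  'cabcbbbb'
  #13 SA[13]=5  'cbaabcabcbbbb'
  #14 SA[14]=1  'cbaccbaabcabcbbbb'
  #15 SA[15]=13  'cbbbb'
  #16 SA[16]=4  'ccbaabcabcbbbb'
  #17 SA[17]=0  'ccbaccbaabcabcbbbb'

SA = [7, 8, 11, 3, 17, 6, 2, 16, 15, 14, 9, 12, 10, 5, 1, 13, 4, 0]
i: (SA[i-1],SA[i]) lcp shared
  1: (7,8) 1 'a'
  2: (8,11) 3 'abc'
  3: (11,3) 1 'a'
  4: (3,17) 0 ''
  5: (17,6) 1 'b'
  6: (6,2) 2 'ba'
  7: (2,16) 1 'b'
  8: (16,15) 2 'bb'
  9: (15,14) 3 'bbb'
  10: (14,9) 1 'b'
  11: (9,12) 2 'bc'
  12: (12,10) 0 ''
  13: (10,5) 1 'c'
  14: (5,1) 3 'cba'
  15: (1,13) 2 'cb'
  16: (13,4) 1 'c'
  17: (4,0) 4 'ccba'

n(n+1)/2 = 18·19/2 = 171
Σ LCP = 0 + 1 + 3 + 1 + 0 + 1 + 2 + 1 + 2 + 3 + 1 + 2 + 0 + 1 + 3 + 2 + 1 + 4 = 28
distinct = 171 − 28 = 143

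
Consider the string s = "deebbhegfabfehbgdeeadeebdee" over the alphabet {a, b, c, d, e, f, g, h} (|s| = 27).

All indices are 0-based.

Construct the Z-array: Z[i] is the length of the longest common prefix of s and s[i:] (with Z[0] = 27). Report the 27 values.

Z[0]=27
i=1: i≥r, start 0; Z[1]=0
i=2: i≥r, start 0; Z[2]=0
i=3: i≥r, start 0; Z[3]=0
i=4: i≥r, start 0; Z[4]=0
i=5: i≥r, start 0; Z[5]=0
i=6: i≥r, start 0; Z[6]=0
i=7: i≥r, start 0; Z[7]=0
i=8: i≥r, start 0; Z[8]=0
i=9: i≥r, start 0; Z[9]=0
i=10: i≥r, start 0; Z[10]=0
i=11: i≥r, start 0; Z[11]=0
i=12: i≥r, start 0; Z[12]=0
i=13: i≥r, start 0; Z[13]=0
i=14: i≥r, start 0; Z[14]=0
i=15: i≥r, start 0; Z[15]=0
i=16: i≥r, start 0; Z[16]=3 grow→box=[16,19)
i=17: min(r-i=2, Z[1]=0)=0; Z[17]=0
i=18: min(r-i=1, Z[2]=0)=0; Z[18]=0
i=19: i≥r, start 0; Z[19]=0
i=20: i≥r, start 0; Z[20]=4 grow→box=[20,24)
i=21: min(r-i=3, Z[1]=0)=0; Z[21]=0
i=22: min(r-i=2, Z[2]=0)=0; Z[22]=0
i=23: min(r-i=1, Z[3]=0)=0; Z[23]=0
i=24: i≥r, start 0; Z[24]=3 grow→box=[24,27)
i=25: min(r-i=2, Z[1]=0)=0; Z[25]=0
i=26: min(r-i=1, Z[2]=0)=0; Z[26]=0

[27, 0, 0, 0, 0, 0, 0, 0, 0, 0, 0, 0, 0, 0, 0, 0, 3, 0, 0, 0, 4, 0, 0, 0, 3, 0, 0]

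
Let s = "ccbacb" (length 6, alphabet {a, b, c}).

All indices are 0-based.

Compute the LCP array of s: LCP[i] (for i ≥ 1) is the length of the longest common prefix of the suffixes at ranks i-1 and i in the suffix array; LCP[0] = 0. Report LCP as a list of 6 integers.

rank | idx | suffix
   0 |   3 | acb
   1 |   5 | b
   2 |   2 | bacb
   3 |   4 | cb
   4 |   1 | cbacb
   5 |   0 | ccbacb

SA = [3, 5, 2, 4, 1, 0]
rank  pair      lcp
   1  s[3:],s[5:]  0  ''
   2  s[5:],s[2:]  1  'b'
   3  s[2:],s[4:]  0  ''
   4  s[4:],s[1:]  2  'cb'
   5  s[1:],s[0:]  1  'c'

[0, 0, 1, 0, 2, 1]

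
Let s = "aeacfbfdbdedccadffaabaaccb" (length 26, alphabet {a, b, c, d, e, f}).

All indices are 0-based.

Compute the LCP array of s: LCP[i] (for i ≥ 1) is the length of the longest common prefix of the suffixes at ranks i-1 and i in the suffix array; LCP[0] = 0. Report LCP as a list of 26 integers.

rank→(start, suffix):
  0 → (18, 'aabaaccb')
  1 → (21, 'aaccb')
  2 → (19, 'abaaccb')
  3 → (22, 'accb')
  4 → (2, 'acfbfdbdedccadffaabaaccb')
  5 → (14, 'adffaabaaccb')
  6 → (0, 'aeacfbfdbdedccadffaabaaccb')
  7 → (25, 'b')
  8 → (20, 'baaccb')
  9 → (8, 'bdedccadffaabaaccb')
  10 → (5, 'bfdbdedccadffaabaaccb')
  11 → (13, 'cadffaabaaccb')
  12 → (24, 'cb')
  13 → (12, 'ccadffaabaaccb')
  14 → (23, 'ccb')
  15 → (3, 'cfbfdbdedccadffaabaaccb')
  16 → (7, 'dbdedccadffaabaaccb')
  17 → (11, 'dccadffaabaaccb')
  18 → (9, 'dedccadffaabaaccb')
  19 → (15, 'dffaabaaccb')
  20 → (1, 'eacfbfdbdedccadffaabaaccb')
  21 → (10, 'edccadffaabaaccb')
  22 → (17, 'faabaaccb')
  23 → (4, 'fbfdbdedccadffaabaaccb')
  24 → (6, 'fdbdedccadffaabaaccb')
  25 → (16, 'ffaabaaccb')

SA = [18, 21, 19, 22, 2, 14, 0, 25, 20, 8, 5, 13, 24, 12, 23, 3, 7, 11, 9, 15, 1, 10, 17, 4, 6, 16]
[i] adj suffixes → lcp
  [1] 18/21 → 2 ('aa')
  [2] 21/19 → 1 ('a')
  [3] 19/22 → 1 ('a')
  [4] 22/2 → 2 ('ac')
  [5] 2/14 → 1 ('a')
  [6] 14/0 → 1 ('a')
  [7] 0/25 → 0 ('')
  [8] 25/20 → 1 ('b')
  [9] 20/8 → 1 ('b')
  [10] 8/5 → 1 ('b')
  [11] 5/13 → 0 ('')
  [12] 13/24 → 1 ('c')
  [13] 24/12 → 1 ('c')
  [14] 12/23 → 2 ('cc')
  [15] 23/3 → 1 ('c')
  [16] 3/7 → 0 ('')
  [17] 7/11 → 1 ('d')
  [18] 11/9 → 1 ('d')
  [19] 9/15 → 1 ('d')
  [20] 15/1 → 0 ('')
  [21] 1/10 → 1 ('e')
  [22] 10/17 → 0 ('')
  [23] 17/4 → 1 ('f')
  [24] 4/6 → 1 ('f')
  [25] 6/16 → 1 ('f')

[0, 2, 1, 1, 2, 1, 1, 0, 1, 1, 1, 0, 1, 1, 2, 1, 0, 1, 1, 1, 0, 1, 0, 1, 1, 1]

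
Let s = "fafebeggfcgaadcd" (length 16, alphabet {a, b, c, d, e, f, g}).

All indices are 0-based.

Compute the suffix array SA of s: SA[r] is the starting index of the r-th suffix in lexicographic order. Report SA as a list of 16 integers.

[11, 12, 1, 4, 14, 9, 15, 13, 3, 5, 0, 8, 2, 10, 7, 6]

rank | idx | suffix
   0 |  11 | aadcd
   1 |  12 | adcd
   2 |   1 | afebeggfcgaadcd
   3 |   4 | beggfcgaadcd
   4 |  14 | cd
   5 |   9 | cgaadcd
   6 |  15 | d
   7 |  13 | dcd
   8 |   3 | ebeggfcgaadcd
   9 |   5 | eggfcgaadcd
  10 |   0 | fafebeggfcgaadcd
  11 |   8 | fcgaadcd
  12 |   2 | febeggfcgaadcd
  13 |  10 | gaadcd
  14 |   7 | gfcgaadcd
  15 |   6 | ggfcgaadcd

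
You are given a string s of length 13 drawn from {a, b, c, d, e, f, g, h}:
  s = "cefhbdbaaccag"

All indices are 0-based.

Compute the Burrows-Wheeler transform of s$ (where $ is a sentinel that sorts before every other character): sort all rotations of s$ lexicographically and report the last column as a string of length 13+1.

rank  rotation        last
    0  $cefhbdbaaccag  g
    1  aaccag$cefhbdb  b
    2  accag$cefhbdba  a
    3  ag$cefhbdbaacc  c
    4  baaccag$cefhbd  d
    5  bdbaaccag$cefh  h
    6  cag$cefhbdbaac  c
    7  ccag$cefhbdbaa  a
    8  cefhbdbaaccag$  $
    9  dbaaccag$cefhb  b
   10  efhbdbaaccag$c  c
   11  fhbdbaaccag$ce  e
   12  g$cefhbdbaacca  a
   13  hbdbaaccag$cef  f

gbacdhca$bceaf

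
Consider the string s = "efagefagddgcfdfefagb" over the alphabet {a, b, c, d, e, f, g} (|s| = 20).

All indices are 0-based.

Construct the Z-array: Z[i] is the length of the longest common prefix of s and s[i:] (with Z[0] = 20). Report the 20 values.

[20, 0, 0, 0, 4, 0, 0, 0, 0, 0, 0, 0, 0, 0, 0, 4, 0, 0, 0, 0]

Z[0]=20
i=1: outside box; Z[1]=0
i=2: outside box; Z[2]=0
i=3: outside box; Z[3]=0
i=4: outside box; Z[4]=4 scan→box=[4,8)
i=5: min(r-i=3, Z[1]=0)=0; Z[5]=0
i=6: min(r-i=2, Z[2]=0)=0; Z[6]=0
i=7: min(r-i=1, Z[3]=0)=0; Z[7]=0
i=8: outside box; Z[8]=0
i=9: outside box; Z[9]=0
i=10: outside box; Z[10]=0
i=11: outside box; Z[11]=0
i=12: outside box; Z[12]=0
i=13: outside box; Z[13]=0
i=14: outside box; Z[14]=0
i=15: outside box; Z[15]=4 scan→box=[15,19)
i=16: min(r-i=3, Z[1]=0)=0; Z[16]=0
i=17: min(r-i=2, Z[2]=0)=0; Z[17]=0
i=18: min(r-i=1, Z[3]=0)=0; Z[18]=0
i=19: outside box; Z[19]=0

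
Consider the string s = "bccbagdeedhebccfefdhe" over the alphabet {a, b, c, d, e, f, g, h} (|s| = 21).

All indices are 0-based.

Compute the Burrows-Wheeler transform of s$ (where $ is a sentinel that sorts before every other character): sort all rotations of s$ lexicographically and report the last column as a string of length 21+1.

ebc$ecbbcgfehhedfecadd

rank  rotation                last
    0  $bccbagdeedhebccfefdhe  e
    1  agdeedhebccfefdhe$bccb  b
    2  bagdeedhebccfefdhe$bcc  c
    3  bccbagdeedhebccfefdhe$  $
    4  bccfefdhe$bccbagdeedhe  e
    5  cbagdeedhebccfefdhe$bc  c
    6  ccbagdeedhebccfefdhe$b  b
    7  ccfefdhe$bccbagdeedheb  b
    8  cfefdhe$bccbagdeedhebc  c
    9  deedhebccfefdhe$bccbag  g
   10  dhe$bccbagdeedhebccfef  f
   11  dhebccfefdhe$bccbagdee  e
   12  e$bccbagdeedhebccfefdh  h
   13  ebccfefdhe$bccbagdeedh  h
   14  edhebccfefdhe$bccbagde  e
   15  eedhebccfefdhe$bccbagd  d
   16  efdhe$bccbagdeedhebccf  f
   17  fdhe$bccbagdeedhebccfe  e
   18  fefdhe$bccbagdeedhebcc  c
   19  gdeedhebccfefdhe$bccba  a
   20  he$bccbagdeedhebccfefd  d
   21  hebccfefdhe$bccbagdeed  d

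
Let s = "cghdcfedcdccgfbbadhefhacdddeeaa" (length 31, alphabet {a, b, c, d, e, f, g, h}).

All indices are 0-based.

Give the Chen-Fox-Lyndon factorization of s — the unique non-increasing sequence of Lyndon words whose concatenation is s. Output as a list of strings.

emit factor 1: 'cghd' (i=0, period=4)
emit factor 2: 'cfed' (i=4, period=4)
emit factor 3: 'cd' (i=8, period=2)
emit factor 4: 'ccgf' (i=10, period=4)
emit factor 5: 'b' (i=14, period=1)
emit factor 6: 'b' (i=15, period=1)
emit factor 7: 'adhefh' (i=16, period=6)
emit factor 8: 'acdddee' (i=22, period=7)
emit factor 9: 'a' (i=29, period=1)
emit factor 10: 'a' (i=30, period=1)

["cghd", "cfed", "cd", "ccgf", "b", "b", "adhefh", "acdddee", "a", "a"]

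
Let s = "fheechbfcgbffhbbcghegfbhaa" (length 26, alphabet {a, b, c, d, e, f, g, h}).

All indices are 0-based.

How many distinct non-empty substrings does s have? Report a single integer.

rank→(start, suffix):
  0 → (25, 'a')
  1 → (24, 'aa')
  2 → (14, 'bbcghegfbhaa')
  3 → (15, 'bcghegfbhaa')
  4 → (6, 'bfcgbffhbbcghegfbhaa')
  5 → (10, 'bffhbbcghegfbhaa')
  6 → (22, 'bhaa')
  7 → (8, 'cgbffhbbcghegfbhaa')
  8 → (16, 'cghegfbhaa')
  9 → (4, 'chbfcgbffhbbcghegfbhaa')
  10 → (3, 'echbfcgbffhbbcghegfbhaa')
  11 → (2, 'eechbfcgbffhbbcghegfbhaa')
  12 → (19, 'egfbhaa')
  13 → (21, 'fbhaa')
  14 → (7, 'fcgbffhbbcghegfbhaa')
  15 → (11, 'ffhbbcghegfbhaa')
  16 → (12, 'fhbbcghegfbhaa')
  17 → (0, 'fheechbfcgbffhbbcghegfbhaa')
  18 → (9, 'gbffhbbcghegfbhaa')
  19 → (20, 'gfbhaa')
  20 → (17, 'ghegfbhaa')
  21 → (23, 'haa')
  22 → (13, 'hbbcghegfbhaa')
  23 → (5, 'hbfcgbffhbbcghegfbhaa')
  24 → (1, 'heechbfcgbffhbbcghegfbhaa')
  25 → (18, 'hegfbhaa')

SA = [25, 24, 14, 15, 6, 10, 22, 8, 16, 4, 3, 2, 19, 21, 7, 11, 12, 0, 9, 20, 17, 23, 13, 5, 1, 18]
[i] adj suffixes → lcp
  [1] 25/24 → 1 ('a')
  [2] 24/14 → 0 ('')
  [3] 14/15 → 1 ('b')
  [4] 15/6 → 1 ('b')
  [5] 6/10 → 2 ('bf')
  [6] 10/22 → 1 ('b')
  [7] 22/8 → 0 ('')
  [8] 8/16 → 2 ('cg')
  [9] 16/4 → 1 ('c')
  [10] 4/3 → 0 ('')
  [11] 3/2 → 1 ('e')
  [12] 2/19 → 1 ('e')
  [13] 19/21 → 0 ('')
  [14] 21/7 → 1 ('f')
  [15] 7/11 → 1 ('f')
  [16] 11/12 → 1 ('f')
  [17] 12/0 → 2 ('fh')
  [18] 0/9 → 0 ('')
  [19] 9/20 → 1 ('g')
  [20] 20/17 → 1 ('g')
  [21] 17/23 → 0 ('')
  [22] 23/13 → 1 ('h')
  [23] 13/5 → 2 ('hb')
  [24] 5/1 → 1 ('h')
  [25] 1/18 → 2 ('he')

n(n+1)/2 = 26·27/2 = 351
Σ LCP = 0 + 1 + 0 + 1 + 1 + 2 + 1 + 0 + 2 + 1 + 0 + 1 + 1 + 0 + 1 + 1 + 1 + 2 + 0 + 1 + 1 + 0 + 1 + 2 + 1 + 2 = 24
distinct = 351 − 24 = 327

327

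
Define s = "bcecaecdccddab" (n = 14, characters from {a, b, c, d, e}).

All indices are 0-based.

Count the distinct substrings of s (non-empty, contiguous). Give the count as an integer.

sorted suffixes:
  #0 SA[0]=12  'ab'
  #1 SA[1]=4  'aecdccddab'
  #2 SA[2]=13  'b'
  #3 SA[3]=0  'bcecaecdccddab'
  #4 SA[4]=3  'caecdccddab'
  #5 SA[5]=8  'ccddab'
  #6 SA[6]=6  'cdccddab'
  #7 SA[7]=9  'cddab'
  #8 SA[8]=1  'cecaecdccddab'
  #9 SA[9]=11  'dab'
  #10 SA[10]=7  'dccddab'
  #11 SA[11]=10  'ddab'
  #12 SA[12]=2  'ecaecdccddab'
  #13 SA[13]=5  'ecdccddab'

SA = [12, 4, 13, 0, 3, 8, 6, 9, 1, 11, 7, 10, 2, 5]
[i] adj suffixes → lcp
  [1] 12/4 → 1 ('a')
  [2] 4/13 → 0 ('')
  [3] 13/0 → 1 ('b')
  [4] 0/3 → 0 ('')
  [5] 3/8 → 1 ('c')
  [6] 8/6 → 1 ('c')
  [7] 6/9 → 2 ('cd')
  [8] 9/1 → 1 ('c')
  [9] 1/11 → 0 ('')
  [10] 11/7 → 1 ('d')
  [11] 7/10 → 1 ('d')
  [12] 10/2 → 0 ('')
  [13] 2/5 → 2 ('ec')

n(n+1)/2 = 14·15/2 = 105
Σ LCP = 0 + 1 + 0 + 1 + 0 + 1 + 1 + 2 + 1 + 0 + 1 + 1 + 0 + 2 = 11
distinct = 105 − 11 = 94

94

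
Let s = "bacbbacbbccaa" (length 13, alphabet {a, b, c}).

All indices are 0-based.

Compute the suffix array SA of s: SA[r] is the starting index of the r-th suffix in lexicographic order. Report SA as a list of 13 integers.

rank | idx | suffix
   0 |  12 | a
   1 |  11 | aa
   2 |   1 | acbbacbbccaa
   3 |   5 | acbbccaa
   4 |   0 | bacbbacbbccaa
   5 |   4 | bacbbccaa
   6 |   3 | bbacbbccaa
   7 |   7 | bbccaa
   8 |   8 | bccaa
   9 |  10 | caa
  10 |   2 | cbbacbbccaa
  11 |   6 | cbbccaa
  12 |   9 | ccaa

[12, 11, 1, 5, 0, 4, 3, 7, 8, 10, 2, 6, 9]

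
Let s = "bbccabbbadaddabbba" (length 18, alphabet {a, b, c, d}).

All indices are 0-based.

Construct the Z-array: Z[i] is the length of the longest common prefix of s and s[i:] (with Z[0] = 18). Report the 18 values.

Z[0]=18
i=1: outside box; Z[1]=1 extend→box=[1,2)
i=2: outside box; Z[2]=0
i=3: outside box; Z[3]=0
i=4: outside box; Z[4]=0
i=5: outside box; Z[5]=2 extend→box=[5,7)
i=6: min(r-i=1, Z[1]=1)=1; Z[6]=2 extend→box=[6,8)
i=7: min(r-i=1, Z[1]=1)=1; Z[7]=1
i=8: outside box; Z[8]=0
i=9: outside box; Z[9]=0
i=10: outside box; Z[10]=0
i=11: outside box; Z[11]=0
i=12: outside box; Z[12]=0
i=13: outside box; Z[13]=0
i=14: outside box; Z[14]=2 extend→box=[14,16)
i=15: min(r-i=1, Z[1]=1)=1; Z[15]=2 extend→box=[15,17)
i=16: min(r-i=1, Z[1]=1)=1; Z[16]=1
i=17: outside box; Z[17]=0

[18, 1, 0, 0, 0, 2, 2, 1, 0, 0, 0, 0, 0, 0, 2, 2, 1, 0]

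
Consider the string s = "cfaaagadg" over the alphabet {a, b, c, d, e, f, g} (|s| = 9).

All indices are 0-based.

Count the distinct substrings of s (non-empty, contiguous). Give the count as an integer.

sorted suffixes:
  #0 SA[0]=2  'aaagadg'
  #1 SA[1]=3  'aagadg'
  #2 SA[2]=6  'adg'
  #3 SA[3]=4  'agadg'
  #4 SA[4]=0  'cfaaagadg'
  #5 SA[5]=7  'dg'
  #6 SA[6]=1  'faaagadg'
  #7 SA[7]=8  'g'
  #8 SA[8]=5  'gadg'

SA = [2, 3, 6, 4, 0, 7, 1, 8, 5]
i: (SA[i-1],SA[i]) lcp shared
  1: (2,3) 2 'aa'
  2: (3,6) 1 'a'
  3: (6,4) 1 'a'
  4: (4,0) 0 ''
  5: (0,7) 0 ''
  6: (7,1) 0 ''
  7: (1,8) 0 ''
  8: (8,5) 1 'g'

n(n+1)/2 = 9·10/2 = 45
Σ LCP = 0 + 2 + 1 + 1 + 0 + 0 + 0 + 0 + 1 = 5
distinct = 45 − 5 = 40

40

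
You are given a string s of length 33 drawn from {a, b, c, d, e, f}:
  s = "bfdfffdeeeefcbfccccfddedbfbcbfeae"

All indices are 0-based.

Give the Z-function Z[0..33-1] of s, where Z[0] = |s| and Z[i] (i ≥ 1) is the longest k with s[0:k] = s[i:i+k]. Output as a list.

[33, 0, 0, 0, 0, 0, 0, 0, 0, 0, 0, 0, 0, 2, 0, 0, 0, 0, 0, 0, 0, 0, 0, 0, 2, 0, 1, 0, 2, 0, 0, 0, 0]

Z[0]=33
i=1: outside box; Z[1]=0
i=2: outside box; Z[2]=0
i=3: outside box; Z[3]=0
i=4: outside box; Z[4]=0
i=5: outside box; Z[5]=0
i=6: outside box; Z[6]=0
i=7: outside box; Z[7]=0
i=8: outside box; Z[8]=0
i=9: outside box; Z[9]=0
i=10: outside box; Z[10]=0
i=11: outside box; Z[11]=0
i=12: outside box; Z[12]=0
i=13: outside box; Z[13]=2 extend→box=[13,15)
i=14: min(r-i=1, Z[1]=0)=0; Z[14]=0
i=15: outside box; Z[15]=0
i=16: outside box; Z[16]=0
i=17: outside box; Z[17]=0
i=18: outside box; Z[18]=0
i=19: outside box; Z[19]=0
i=20: outside box; Z[20]=0
i=21: outside box; Z[21]=0
i=22: outside box; Z[22]=0
i=23: outside box; Z[23]=0
i=24: outside box; Z[24]=2 extend→box=[24,26)
i=25: min(r-i=1, Z[1]=0)=0; Z[25]=0
i=26: outside box; Z[26]=1 extend→box=[26,27)
i=27: outside box; Z[27]=0
i=28: outside box; Z[28]=2 extend→box=[28,30)
i=29: min(r-i=1, Z[1]=0)=0; Z[29]=0
i=30: outside box; Z[30]=0
i=31: outside box; Z[31]=0
i=32: outside box; Z[32]=0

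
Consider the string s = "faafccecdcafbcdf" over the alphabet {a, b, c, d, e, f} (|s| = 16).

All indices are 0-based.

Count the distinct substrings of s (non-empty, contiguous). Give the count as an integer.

124

rank→(start, suffix):
  0 → (1, 'aafccecdcafbcdf')
  1 → (10, 'afbcdf')
  2 → (2, 'afccecdcafbcdf')
  3 → (12, 'bcdf')
  4 → (9, 'cafbcdf')
  5 → (4, 'ccecdcafbcdf')
  6 → (7, 'cdcafbcdf')
  7 → (13, 'cdf')
  8 → (5, 'cecdcafbcdf')
  9 → (8, 'dcafbcdf')
  10 → (14, 'df')
  11 → (6, 'ecdcafbcdf')
  12 → (15, 'f')
  13 → (0, 'faafccecdcafbcdf')
  14 → (11, 'fbcdf')
  15 → (3, 'fccecdcafbcdf')

SA = [1, 10, 2, 12, 9, 4, 7, 13, 5, 8, 14, 6, 15, 0, 11, 3]
[i] adj suffixes → lcp
  [1] 1/10 → 1 ('a')
  [2] 10/2 → 2 ('af')
  [3] 2/12 → 0 ('')
  [4] 12/9 → 0 ('')
  [5] 9/4 → 1 ('c')
  [6] 4/7 → 1 ('c')
  [7] 7/13 → 2 ('cd')
  [8] 13/5 → 1 ('c')
  [9] 5/8 → 0 ('')
  [10] 8/14 → 1 ('d')
  [11] 14/6 → 0 ('')
  [12] 6/15 → 0 ('')
  [13] 15/0 → 1 ('f')
  [14] 0/11 → 1 ('f')
  [15] 11/3 → 1 ('f')

n(n+1)/2 = 16·17/2 = 136
Σ LCP = 0 + 1 + 2 + 0 + 0 + 1 + 1 + 2 + 1 + 0 + 1 + 0 + 0 + 1 + 1 + 1 = 12
distinct = 136 − 12 = 124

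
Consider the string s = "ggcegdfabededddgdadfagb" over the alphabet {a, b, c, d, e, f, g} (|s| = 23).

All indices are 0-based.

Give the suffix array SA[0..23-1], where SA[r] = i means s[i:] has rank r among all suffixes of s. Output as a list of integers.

[7, 17, 20, 22, 8, 2, 16, 12, 13, 10, 5, 18, 14, 11, 9, 3, 6, 19, 21, 1, 15, 4, 0]

rank→(start, suffix):
  0 → (7, 'abededddgdadfagb')
  1 → (17, 'adfagb')
  2 → (20, 'agb')
  3 → (22, 'b')
  4 → (8, 'bededddgdadfagb')
  5 → (2, 'cegdfabededddgdadfagb')
  6 → (16, 'dadfagb')
  7 → (12, 'dddgdadfagb')
  8 → (13, 'ddgdadfagb')
  9 → (10, 'dedddgdadfagb')
  10 → (5, 'dfabededddgdadfagb')
  11 → (18, 'dfagb')
  12 → (14, 'dgdadfagb')
  13 → (11, 'edddgdadfagb')
  14 → (9, 'ededddgdadfagb')
  15 → (3, 'egdfabededddgdadfagb')
  16 → (6, 'fabededddgdadfagb')
  17 → (19, 'fagb')
  18 → (21, 'gb')
  19 → (1, 'gcegdfabededddgdadfagb')
  20 → (15, 'gdadfagb')
  21 → (4, 'gdfabededddgdadfagb')
  22 → (0, 'ggcegdfabededddgdadfagb')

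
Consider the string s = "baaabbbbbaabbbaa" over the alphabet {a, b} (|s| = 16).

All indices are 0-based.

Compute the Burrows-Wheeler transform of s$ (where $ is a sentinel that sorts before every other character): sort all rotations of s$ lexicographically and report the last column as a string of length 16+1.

rank  rotation           last
    0  $baaabbbbbaabbbaa  a
    1  a$baaabbbbbaabbba  a
    2  aa$baaabbbbbaabbb  b
    3  aaabbbbbaabbbaa$b  b
    4  aabbbaa$baaabbbbb  b
    5  aabbbbbaabbbaa$ba  a
    6  abbbaa$baaabbbbba  a
    7  abbbbbaabbbaa$baa  a
    8  baa$baaabbbbbaabb  b
    9  baaabbbbbaabbbaa$  $
   10  baabbbaa$baaabbbb  b
   11  bbaa$baaabbbbbaab  b
   12  bbaabbbaa$baaabbb  b
   13  bbbaa$baaabbbbbaa  a
   14  bbbaabbbaa$baaabb  b
   15  bbbbaabbbaa$baaab  b
   16  bbbbbaabbbaa$baaa  a

aabbbaaab$bbbabba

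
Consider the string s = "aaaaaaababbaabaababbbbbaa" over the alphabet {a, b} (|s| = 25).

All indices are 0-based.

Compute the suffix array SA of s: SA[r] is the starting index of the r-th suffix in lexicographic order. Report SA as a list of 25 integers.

rank→(start, suffix):
  0 → (24, 'a')
  1 → (23, 'aa')
  2 → (0, 'aaaaaaababbaabaababbbbbaa')
  3 → (1, 'aaaaaababbaabaababbbbbaa')
  4 → (2, 'aaaaababbaabaababbbbbaa')
  5 → (3, 'aaaababbaabaababbbbbaa')
  6 → (4, 'aaababbaabaababbbbbaa')
  7 → (11, 'aabaababbbbbaa')
  8 → (5, 'aababbaabaababbbbbaa')
  9 → (14, 'aababbbbbaa')
  10 → (12, 'abaababbbbbaa')
  11 → (6, 'ababbaabaababbbbbaa')
  12 → (15, 'ababbbbbaa')
  13 → (8, 'abbaabaababbbbbaa')
  14 → (17, 'abbbbbaa')
  15 → (22, 'baa')
  16 → (10, 'baabaababbbbbaa')
  17 → (13, 'baababbbbbaa')
  18 → (7, 'babbaabaababbbbbaa')
  19 → (16, 'babbbbbaa')
  20 → (21, 'bbaa')
  21 → (9, 'bbaabaababbbbbaa')
  22 → (20, 'bbbaa')
  23 → (19, 'bbbbaa')
  24 → (18, 'bbbbbaa')

[24, 23, 0, 1, 2, 3, 4, 11, 5, 14, 12, 6, 15, 8, 17, 22, 10, 13, 7, 16, 21, 9, 20, 19, 18]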